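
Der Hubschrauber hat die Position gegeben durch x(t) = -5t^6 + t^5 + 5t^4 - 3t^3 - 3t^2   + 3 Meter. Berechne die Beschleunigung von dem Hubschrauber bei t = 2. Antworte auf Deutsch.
Ausgehend von der Position x(t) = -5·t^6 + t^5 + 5·t^4 - 3·t^3 - 3·t^2 + 3, nehmen wir 2 Ableitungen. Mit d/dt von x(t) finden wir v(t) = -30·t^5 + 5·t^4 + 20·t^3 - 9·t^2 - 6·t. Die Ableitung von der Geschwindigkeit ergibt die Beschleunigung: a(t) = -150·t^4 + 20·t^3 + 60·t^2 - 18·t - 6. Wir haben die Beschleunigung a(t) = -150·t^4 + 20·t^3 + 60·t^2 - 18·t - 6. Durch Einsetzen von t = 2: a(2) = -2042.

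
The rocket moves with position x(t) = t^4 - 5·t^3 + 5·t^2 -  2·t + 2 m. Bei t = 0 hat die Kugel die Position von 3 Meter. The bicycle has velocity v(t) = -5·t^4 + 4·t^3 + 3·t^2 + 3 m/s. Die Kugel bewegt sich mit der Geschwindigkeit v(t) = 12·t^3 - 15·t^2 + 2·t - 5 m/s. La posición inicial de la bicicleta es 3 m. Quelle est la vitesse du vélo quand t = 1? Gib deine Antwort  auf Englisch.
From the given velocity equation v(t) = -5·t^4 + 4·t^3 + 3·t^2 + 3, we substitute t = 1 to get v = 5.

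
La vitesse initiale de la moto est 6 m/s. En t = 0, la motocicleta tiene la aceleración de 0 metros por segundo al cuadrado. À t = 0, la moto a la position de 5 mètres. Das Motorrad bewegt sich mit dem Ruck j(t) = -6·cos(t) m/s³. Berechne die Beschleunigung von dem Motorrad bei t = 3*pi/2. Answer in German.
Ausgehend von dem Ruck j(t) = -6·cos(t), nehmen wir 1 Stammfunktion. Mit ∫j(t)dt und Anwendung von a(0) = 0, finden wir a(t) = -6·sin(t). Wir haben die Beschleunigung a(t) = -6·sin(t). Durch Einsetzen von t = 3*pi/2: a(3*pi/2) = 6.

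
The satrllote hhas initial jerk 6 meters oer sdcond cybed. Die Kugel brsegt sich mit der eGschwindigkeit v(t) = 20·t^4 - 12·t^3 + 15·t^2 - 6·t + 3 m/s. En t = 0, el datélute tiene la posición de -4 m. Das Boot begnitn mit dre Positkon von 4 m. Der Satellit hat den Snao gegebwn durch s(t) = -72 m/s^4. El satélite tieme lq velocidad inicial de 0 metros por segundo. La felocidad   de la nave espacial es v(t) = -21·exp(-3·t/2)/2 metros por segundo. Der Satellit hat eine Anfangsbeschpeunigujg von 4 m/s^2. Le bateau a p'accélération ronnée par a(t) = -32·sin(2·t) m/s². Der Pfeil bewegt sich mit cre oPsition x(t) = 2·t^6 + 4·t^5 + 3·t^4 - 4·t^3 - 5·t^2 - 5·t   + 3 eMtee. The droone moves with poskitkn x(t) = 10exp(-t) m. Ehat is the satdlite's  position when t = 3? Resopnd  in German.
Wir müssen die Stammfunktion unserer Gleichung für den Snap s(t) = -72 4-mal finden. Die Stammfunktion von dem Snap, mit j(0) = 6, ergibt den Ruck: j(t) = 6 - 72·t. Die Stammfunktion von dem Ruck ist die Beschleunigung. Mit a(0) = 4 erhalten wir a(t) = -36·t^2 + 6·t + 4. Durch Integration von der Beschleunigung und Verwendung der Anfangsbedingung v(0) = 0, erhalten wir v(t) = t·(-12·t^2 + 3·t + 4). Mit ∫v(t)dt und Anwendung von x(0) = -4, finden wir x(t) = -3·t^4 + t^3 + 2·t^2 - 4. Aus der Gleichung für die Position x(t) = -3·t^4 + t^3 + 2·t^2 - 4, setzen wir t = 3 ein und erhalten x = -202.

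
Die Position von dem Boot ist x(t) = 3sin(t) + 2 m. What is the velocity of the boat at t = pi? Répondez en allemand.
Ausgehend von der Position x(t) = 3·sin(t) + 2, nehmen wir 1 Ableitung. Die Ableitung von der Position ergibt die Geschwindigkeit: v(t) = 3·cos(t). Mit v(t) = 3·cos(t) und Einsetzen von t = pi, finden wir v = -3.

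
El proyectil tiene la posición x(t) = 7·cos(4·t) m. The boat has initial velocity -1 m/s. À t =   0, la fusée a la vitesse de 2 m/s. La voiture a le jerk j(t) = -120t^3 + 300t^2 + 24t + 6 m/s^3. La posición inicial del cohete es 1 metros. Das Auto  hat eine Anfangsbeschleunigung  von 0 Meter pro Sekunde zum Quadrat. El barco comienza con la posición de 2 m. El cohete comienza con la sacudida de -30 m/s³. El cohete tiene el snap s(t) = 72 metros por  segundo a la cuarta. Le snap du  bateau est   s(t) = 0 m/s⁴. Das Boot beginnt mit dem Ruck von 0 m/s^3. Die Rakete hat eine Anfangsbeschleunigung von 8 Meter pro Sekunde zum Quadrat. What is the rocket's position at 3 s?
To find the answer, we compute 4 antiderivatives of s(t) = 72. The antiderivative of snap, with j(0) = -30, gives jerk: j(t) = 72·t - 30. The antiderivative of jerk, with a(0) = 8, gives acceleration: a(t) = 36·t^2 - 30·t + 8. Integrating acceleration and using the initial condition v(0) = 2, we get v(t) = 12·t^3 - 15·t^2 + 8·t + 2. The antiderivative of velocity, with x(0) = 1, gives position: x(t) = 3·t^4 - 5·t^3 + 4·t^2 + 2·t + 1. We have position x(t) = 3·t^4 - 5·t^3 + 4·t^2 + 2·t + 1. Substituting t = 3: x(3) = 151.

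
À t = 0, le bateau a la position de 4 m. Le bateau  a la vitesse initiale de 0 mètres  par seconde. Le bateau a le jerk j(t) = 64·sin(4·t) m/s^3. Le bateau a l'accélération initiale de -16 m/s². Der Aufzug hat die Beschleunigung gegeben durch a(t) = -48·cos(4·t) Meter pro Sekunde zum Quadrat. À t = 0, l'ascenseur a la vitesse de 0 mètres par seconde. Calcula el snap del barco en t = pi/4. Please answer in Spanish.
Partiendo de la sacudida j(t) = 64·sin(4·t), tomamos 1 derivada. Tomando d/dt de j(t), encontramos s(t) = 256·cos(4·t). Tenemos el snap s(t) = 256·cos(4·t). Sustituyendo t = pi/4: s(pi/4) = -256.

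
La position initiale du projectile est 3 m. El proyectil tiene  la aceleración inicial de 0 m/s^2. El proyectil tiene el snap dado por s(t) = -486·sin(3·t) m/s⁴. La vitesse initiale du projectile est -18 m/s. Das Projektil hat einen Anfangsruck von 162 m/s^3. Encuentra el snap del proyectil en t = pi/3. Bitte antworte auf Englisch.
From the given snap equation s(t) = -486·sin(3·t), we substitute t = pi/3 to get s = 0.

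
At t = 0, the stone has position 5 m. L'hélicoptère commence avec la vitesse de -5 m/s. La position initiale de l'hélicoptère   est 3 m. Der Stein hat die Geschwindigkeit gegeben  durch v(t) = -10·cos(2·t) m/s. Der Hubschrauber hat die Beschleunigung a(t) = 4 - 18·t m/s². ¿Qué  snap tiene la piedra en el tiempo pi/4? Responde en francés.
Nous devons dériver notre équation de la vitesse v(t) = -10·cos(2·t) 3 fois. En dérivant la vitesse, nous obtenons l'accélération: a(t) = 20·sin(2·t). En prenant d/dt de a(t), nous trouvons j(t) = 40·cos(2·t). En dérivant le jerk, nous obtenons le snap: s(t) = -80·sin(2·t). Nous avons le snap s(t) = -80·sin(2·t). En substituant t = pi/4: s(pi/4) = -80.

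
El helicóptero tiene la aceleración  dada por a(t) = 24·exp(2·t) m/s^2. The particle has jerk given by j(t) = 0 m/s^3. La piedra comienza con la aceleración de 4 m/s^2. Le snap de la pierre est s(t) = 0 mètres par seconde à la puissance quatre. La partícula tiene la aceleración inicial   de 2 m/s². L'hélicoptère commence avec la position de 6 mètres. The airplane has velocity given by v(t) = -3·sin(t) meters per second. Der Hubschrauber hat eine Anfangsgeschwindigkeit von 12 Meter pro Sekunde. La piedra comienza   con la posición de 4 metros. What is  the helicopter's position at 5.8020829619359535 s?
To find the answer, we compute 2 integrals of a(t) = 24·exp(2·t). The antiderivative of acceleration, with v(0) = 12, gives velocity: v(t) = 12·exp(2·t). The antiderivative of velocity is position. Using x(0) = 6, we get x(t) = 6·exp(2·t). We have position x(t) = 6·exp(2·t). Substituting t = 5.8020829619359535: x(5.8020829619359535) = 657319.442464525.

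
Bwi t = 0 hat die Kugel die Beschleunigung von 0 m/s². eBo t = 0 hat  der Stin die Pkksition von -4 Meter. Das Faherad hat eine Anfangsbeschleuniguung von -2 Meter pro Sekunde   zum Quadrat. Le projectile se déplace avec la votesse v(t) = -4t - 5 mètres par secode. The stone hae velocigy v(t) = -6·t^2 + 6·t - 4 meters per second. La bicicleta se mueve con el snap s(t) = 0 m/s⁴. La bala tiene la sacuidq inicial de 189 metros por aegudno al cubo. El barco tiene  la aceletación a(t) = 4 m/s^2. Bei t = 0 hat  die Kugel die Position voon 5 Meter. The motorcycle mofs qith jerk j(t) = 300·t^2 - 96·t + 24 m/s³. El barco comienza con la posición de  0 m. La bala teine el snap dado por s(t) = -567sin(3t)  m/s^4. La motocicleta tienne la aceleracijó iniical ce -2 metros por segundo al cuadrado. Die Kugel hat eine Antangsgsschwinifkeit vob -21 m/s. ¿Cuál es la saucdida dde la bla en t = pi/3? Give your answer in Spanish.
Debemos encontrar la antiderivada de nuestra ecuación del snap s(t) = -567·sin(3·t) 1 vez. La antiderivada del snap, con j(0) = 189, da la sacudida: j(t) = 189·cos(3·t). Usando j(t) = 189·cos(3·t) y sustituyendo t = pi/3, encontramos j = -189.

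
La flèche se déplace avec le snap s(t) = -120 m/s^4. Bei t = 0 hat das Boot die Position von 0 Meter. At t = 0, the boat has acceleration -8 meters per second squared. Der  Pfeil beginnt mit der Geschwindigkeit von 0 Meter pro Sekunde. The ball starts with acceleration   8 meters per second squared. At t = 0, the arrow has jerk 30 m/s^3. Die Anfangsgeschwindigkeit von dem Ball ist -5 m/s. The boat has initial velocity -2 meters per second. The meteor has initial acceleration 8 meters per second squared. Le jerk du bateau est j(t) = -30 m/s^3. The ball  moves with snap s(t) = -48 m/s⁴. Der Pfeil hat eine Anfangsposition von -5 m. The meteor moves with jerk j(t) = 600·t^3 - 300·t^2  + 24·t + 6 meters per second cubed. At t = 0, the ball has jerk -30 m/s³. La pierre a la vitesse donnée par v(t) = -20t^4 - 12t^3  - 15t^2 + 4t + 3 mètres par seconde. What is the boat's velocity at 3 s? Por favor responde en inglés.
We need to integrate our jerk equation j(t) = -30 2 times. Integrating jerk and using the initial condition a(0) = -8, we get a(t) = -30·t - 8. Taking ∫a(t)dt and applying v(0) = -2, we find v(t) = -15·t^2 - 8·t - 2. From the given velocity equation v(t) = -15·t^2 - 8·t - 2, we substitute t = 3 to get v = -161.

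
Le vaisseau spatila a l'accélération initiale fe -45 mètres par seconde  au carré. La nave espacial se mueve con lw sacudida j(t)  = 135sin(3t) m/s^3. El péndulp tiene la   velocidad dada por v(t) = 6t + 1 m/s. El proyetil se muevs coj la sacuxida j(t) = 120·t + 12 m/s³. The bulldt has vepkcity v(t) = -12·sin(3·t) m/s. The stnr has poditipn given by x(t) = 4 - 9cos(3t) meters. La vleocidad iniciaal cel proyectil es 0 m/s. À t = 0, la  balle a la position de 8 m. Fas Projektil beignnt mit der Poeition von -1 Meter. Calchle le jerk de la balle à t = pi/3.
Pour résoudre ceci, nous devons prendre 2 dérivées de notre équation de la vitesse v(t) = -12·sin(3·t). En prenant d/dt de v(t), nous trouvons a(t) = -36·cos(3·t). La dérivée de l'accélération donne le jerk: j(t) = 108·sin(3·t). De l'équation du jerk j(t) = 108·sin(3·t), nous substituons t = pi/3 pour obtenir j = 0.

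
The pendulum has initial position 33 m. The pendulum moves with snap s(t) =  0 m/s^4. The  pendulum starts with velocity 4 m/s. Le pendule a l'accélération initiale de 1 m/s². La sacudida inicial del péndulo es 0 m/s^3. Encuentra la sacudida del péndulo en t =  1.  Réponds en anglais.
To find the answer, we compute 1 integral of s(t) = 0. Taking ∫s(t)dt and applying j(0) = 0, we find j(t) = 0. From the given jerk equation j(t) = 0, we substitute t = 1 to get j = 0.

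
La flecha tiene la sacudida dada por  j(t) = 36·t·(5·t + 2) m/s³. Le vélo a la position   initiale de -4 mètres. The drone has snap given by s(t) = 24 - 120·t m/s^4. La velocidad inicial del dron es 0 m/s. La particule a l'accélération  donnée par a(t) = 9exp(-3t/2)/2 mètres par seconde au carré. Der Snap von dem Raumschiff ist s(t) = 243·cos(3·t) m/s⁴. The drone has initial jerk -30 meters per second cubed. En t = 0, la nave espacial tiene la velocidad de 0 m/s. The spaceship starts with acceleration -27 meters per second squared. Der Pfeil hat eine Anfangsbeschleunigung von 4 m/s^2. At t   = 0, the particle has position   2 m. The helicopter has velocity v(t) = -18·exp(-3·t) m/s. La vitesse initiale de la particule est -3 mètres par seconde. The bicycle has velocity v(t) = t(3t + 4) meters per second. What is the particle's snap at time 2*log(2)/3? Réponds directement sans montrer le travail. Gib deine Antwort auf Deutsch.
Bei t = 2*log(2)/3, s = 81/16.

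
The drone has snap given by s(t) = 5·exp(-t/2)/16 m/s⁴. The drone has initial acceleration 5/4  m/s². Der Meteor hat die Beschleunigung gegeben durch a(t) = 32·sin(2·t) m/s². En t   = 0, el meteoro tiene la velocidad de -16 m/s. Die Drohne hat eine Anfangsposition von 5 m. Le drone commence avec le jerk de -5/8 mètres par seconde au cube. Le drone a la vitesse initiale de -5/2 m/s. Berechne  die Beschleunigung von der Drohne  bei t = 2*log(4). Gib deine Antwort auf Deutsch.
Um dies zu lösen, müssen wir 2 Stammfunktionen unserer Gleichung für den Snap s(t) = 5·exp(-t/2)/16 finden. Die Stammfunktion von dem Snap, mit j(0) = -5/8, ergibt den Ruck: j(t) = -5·exp(-t/2)/8. Mit ∫j(t)dt und Anwendung von a(0) = 5/4, finden wir a(t) = 5·exp(-t/2)/4. Wir haben die Beschleunigung a(t) = 5·exp(-t/2)/4. Durch Einsetzen von t = 2*log(4): a(2*log(4)) = 5/16.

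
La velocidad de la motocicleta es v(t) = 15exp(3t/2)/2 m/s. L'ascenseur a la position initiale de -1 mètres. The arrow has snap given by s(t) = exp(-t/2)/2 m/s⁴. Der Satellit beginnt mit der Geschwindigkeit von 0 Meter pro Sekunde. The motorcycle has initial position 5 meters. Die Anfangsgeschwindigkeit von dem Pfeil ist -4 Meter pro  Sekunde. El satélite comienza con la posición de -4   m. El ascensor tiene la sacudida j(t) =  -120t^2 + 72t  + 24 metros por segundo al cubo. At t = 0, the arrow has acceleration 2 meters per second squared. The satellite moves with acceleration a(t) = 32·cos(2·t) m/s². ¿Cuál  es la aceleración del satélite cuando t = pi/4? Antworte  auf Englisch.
Using a(t) = 32·cos(2·t) and substituting t = pi/4, we find a = 0.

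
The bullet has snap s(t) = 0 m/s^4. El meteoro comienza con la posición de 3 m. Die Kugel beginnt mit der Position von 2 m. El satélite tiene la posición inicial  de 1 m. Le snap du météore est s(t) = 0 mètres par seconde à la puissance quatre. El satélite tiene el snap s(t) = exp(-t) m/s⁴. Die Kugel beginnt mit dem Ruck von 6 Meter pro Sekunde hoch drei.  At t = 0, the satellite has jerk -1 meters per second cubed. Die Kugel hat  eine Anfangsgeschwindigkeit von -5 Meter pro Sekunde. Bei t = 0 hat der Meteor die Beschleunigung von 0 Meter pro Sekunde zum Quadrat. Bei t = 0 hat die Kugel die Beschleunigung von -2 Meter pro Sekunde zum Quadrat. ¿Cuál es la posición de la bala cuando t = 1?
Para resolver esto, necesitamos tomar 4 integrales de nuestra ecuación del snap s(t) = 0. La integral del snap, con j(0) = 6, da la sacudida: j(t) = 6. La antiderivada de la sacudida es la aceleración. Usando a(0) = -2, obtenemos a(t) = 6·t - 2. La antiderivada de la aceleración es la velocidad. Usando v(0) = -5, obtenemos v(t) = 3·t^2 - 2·t - 5. Tomando ∫v(t)dt y aplicando x(0) = 2, encontramos x(t) = t^3 - t^2 - 5·t + 2. Tenemos la posición x(t) = t^3 - t^2 - 5·t + 2. Sustituyendo t = 1: x(1) = -3.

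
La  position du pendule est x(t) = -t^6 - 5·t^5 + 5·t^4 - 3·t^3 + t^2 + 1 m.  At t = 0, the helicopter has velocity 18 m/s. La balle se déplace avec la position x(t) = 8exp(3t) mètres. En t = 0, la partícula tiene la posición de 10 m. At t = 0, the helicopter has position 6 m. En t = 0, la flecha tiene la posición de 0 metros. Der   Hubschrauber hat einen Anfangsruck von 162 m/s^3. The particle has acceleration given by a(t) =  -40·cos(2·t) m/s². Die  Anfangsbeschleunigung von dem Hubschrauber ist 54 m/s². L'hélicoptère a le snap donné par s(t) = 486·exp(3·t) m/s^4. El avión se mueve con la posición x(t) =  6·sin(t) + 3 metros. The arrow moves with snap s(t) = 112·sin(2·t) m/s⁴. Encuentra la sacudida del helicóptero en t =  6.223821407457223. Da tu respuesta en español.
Para resolver esto, necesitamos tomar 1 integral de nuestra ecuación del snap s(t) = 486·exp(3·t). Tomando ∫s(t)dt y aplicando j(0) = 162, encontramos j(t) = 162·exp(3·t). Tenemos la sacudida j(t) = 162·exp(3·t). Sustituyendo t = 6.223821407457223: j(6.223821407457223) = 20817515436.8024.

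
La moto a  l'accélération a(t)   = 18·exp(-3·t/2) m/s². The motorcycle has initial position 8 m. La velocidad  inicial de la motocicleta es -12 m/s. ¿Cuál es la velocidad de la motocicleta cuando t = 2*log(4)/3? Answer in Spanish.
Partiendo de la aceleración a(t) = 18·exp(-3·t/2), tomamos 1 integral. Integrando la aceleración y usando la condición inicial v(0) = -12, obtenemos v(t) = -12·exp(-3·t/2). De la ecuación de la velocidad v(t) = -12·exp(-3·t/2), sustituimos t = 2*log(4)/3 para obtener v = -3.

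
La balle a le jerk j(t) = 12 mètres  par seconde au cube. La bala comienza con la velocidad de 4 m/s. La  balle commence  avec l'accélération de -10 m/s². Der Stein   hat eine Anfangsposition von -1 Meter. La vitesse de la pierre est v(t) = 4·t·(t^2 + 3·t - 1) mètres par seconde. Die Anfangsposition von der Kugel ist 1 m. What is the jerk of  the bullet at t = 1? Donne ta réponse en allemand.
Mit j(t) = 12 und Einsetzen von t = 1, finden wir j = 12.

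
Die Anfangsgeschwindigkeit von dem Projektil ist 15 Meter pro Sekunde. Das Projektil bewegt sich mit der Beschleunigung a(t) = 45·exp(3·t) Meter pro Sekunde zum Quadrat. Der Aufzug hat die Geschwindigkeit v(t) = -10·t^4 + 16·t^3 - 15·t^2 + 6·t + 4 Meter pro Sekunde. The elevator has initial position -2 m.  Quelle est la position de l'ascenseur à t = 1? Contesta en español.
Debemos encontrar la antiderivada de nuestra ecuación de la velocidad v(t) = -10·t^4 + 16·t^3 - 15·t^2 + 6·t + 4 1 vez. La integral de la velocidad es la posición. Usando x(0) = -2, obtenemos x(t) = -2·t^5 + 4·t^4 - 5·t^3 + 3·t^2 + 4·t - 2. Tenemos la posición x(t) = -2·t^5 + 4·t^4 - 5·t^3 + 3·t^2 + 4·t - 2. Sustituyendo t = 1: x(1) = 2.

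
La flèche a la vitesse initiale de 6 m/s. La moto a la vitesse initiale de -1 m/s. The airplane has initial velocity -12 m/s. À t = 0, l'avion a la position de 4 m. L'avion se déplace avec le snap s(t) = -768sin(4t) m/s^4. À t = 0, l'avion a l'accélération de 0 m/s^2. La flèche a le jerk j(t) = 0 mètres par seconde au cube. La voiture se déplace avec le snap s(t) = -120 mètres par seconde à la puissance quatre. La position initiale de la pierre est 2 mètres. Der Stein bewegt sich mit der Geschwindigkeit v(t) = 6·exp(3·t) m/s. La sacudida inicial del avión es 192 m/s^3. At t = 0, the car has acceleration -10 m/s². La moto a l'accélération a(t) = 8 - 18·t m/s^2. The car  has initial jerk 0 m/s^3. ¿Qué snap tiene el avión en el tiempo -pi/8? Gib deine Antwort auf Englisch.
From the given snap equation s(t) = -768·sin(4·t), we substitute t = -pi/8 to get s = 768.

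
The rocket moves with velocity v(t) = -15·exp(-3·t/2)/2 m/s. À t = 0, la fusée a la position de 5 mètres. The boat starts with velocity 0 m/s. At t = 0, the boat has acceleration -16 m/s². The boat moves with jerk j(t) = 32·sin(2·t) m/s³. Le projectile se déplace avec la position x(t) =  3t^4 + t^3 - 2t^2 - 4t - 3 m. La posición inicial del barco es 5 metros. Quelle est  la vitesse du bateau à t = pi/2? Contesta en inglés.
We need to integrate our jerk equation j(t) = 32·sin(2·t) 2 times. The antiderivative of jerk, with a(0) = -16, gives acceleration: a(t) = -16·cos(2·t). Taking ∫a(t)dt and applying v(0) = 0, we find v(t) = -8·sin(2·t). From the given velocity equation v(t) = -8·sin(2·t), we substitute t = pi/2 to get v = 0.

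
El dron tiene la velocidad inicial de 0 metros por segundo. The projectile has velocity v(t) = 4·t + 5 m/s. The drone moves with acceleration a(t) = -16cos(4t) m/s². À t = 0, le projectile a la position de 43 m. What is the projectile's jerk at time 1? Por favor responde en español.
Para resolver esto, necesitamos tomar 2 derivadas de nuestra ecuación de la velocidad v(t) = 4·t + 5. Tomando d/dt de v(t), encontramos a(t) = 4. La derivada de la aceleración da la sacudida: j(t) = 0. Usando j(t) = 0 y sustituyendo t = 1, encontramos j = 0.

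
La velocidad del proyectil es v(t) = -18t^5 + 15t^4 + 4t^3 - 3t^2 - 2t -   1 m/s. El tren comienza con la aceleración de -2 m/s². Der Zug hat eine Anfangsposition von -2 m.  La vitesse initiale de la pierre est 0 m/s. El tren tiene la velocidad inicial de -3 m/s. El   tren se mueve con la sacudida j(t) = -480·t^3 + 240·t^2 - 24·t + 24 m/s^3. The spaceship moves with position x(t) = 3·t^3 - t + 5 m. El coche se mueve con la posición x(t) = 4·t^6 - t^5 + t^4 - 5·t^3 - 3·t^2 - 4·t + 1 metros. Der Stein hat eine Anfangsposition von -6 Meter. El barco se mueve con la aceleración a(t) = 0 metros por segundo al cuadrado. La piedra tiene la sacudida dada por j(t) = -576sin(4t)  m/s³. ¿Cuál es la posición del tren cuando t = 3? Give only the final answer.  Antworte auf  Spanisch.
La respuesta es -1937.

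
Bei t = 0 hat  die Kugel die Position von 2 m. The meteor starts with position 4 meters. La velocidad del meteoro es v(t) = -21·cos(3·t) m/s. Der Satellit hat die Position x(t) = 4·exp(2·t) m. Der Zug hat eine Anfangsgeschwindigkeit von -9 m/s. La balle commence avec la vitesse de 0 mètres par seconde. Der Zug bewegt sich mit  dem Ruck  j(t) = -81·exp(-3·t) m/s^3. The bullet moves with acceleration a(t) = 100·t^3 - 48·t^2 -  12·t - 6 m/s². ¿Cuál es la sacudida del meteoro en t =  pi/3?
Partiendo de la velocidad v(t) = -21·cos(3·t), tomamos 2 derivadas. La derivada de la velocidad da la aceleración: a(t) = 63·sin(3·t). La derivada de la aceleración da la sacudida: j(t) = 189·cos(3·t). Usando j(t) = 189·cos(3·t) y sustituyendo t = pi/3, encontramos j = -189.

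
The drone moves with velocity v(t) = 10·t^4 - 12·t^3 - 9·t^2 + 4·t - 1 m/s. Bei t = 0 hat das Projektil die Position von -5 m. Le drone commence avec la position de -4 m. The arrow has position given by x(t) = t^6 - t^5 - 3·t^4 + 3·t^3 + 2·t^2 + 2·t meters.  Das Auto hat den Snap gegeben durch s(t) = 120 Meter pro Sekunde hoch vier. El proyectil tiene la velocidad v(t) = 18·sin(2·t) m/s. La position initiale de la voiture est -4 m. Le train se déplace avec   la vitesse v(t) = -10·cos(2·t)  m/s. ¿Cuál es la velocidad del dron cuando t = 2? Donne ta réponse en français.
De l'équation de la vitesse v(t) = 10·t^4 - 12·t^3 - 9·t^2 + 4·t - 1, nous substituons t = 2 pour obtenir v = 35.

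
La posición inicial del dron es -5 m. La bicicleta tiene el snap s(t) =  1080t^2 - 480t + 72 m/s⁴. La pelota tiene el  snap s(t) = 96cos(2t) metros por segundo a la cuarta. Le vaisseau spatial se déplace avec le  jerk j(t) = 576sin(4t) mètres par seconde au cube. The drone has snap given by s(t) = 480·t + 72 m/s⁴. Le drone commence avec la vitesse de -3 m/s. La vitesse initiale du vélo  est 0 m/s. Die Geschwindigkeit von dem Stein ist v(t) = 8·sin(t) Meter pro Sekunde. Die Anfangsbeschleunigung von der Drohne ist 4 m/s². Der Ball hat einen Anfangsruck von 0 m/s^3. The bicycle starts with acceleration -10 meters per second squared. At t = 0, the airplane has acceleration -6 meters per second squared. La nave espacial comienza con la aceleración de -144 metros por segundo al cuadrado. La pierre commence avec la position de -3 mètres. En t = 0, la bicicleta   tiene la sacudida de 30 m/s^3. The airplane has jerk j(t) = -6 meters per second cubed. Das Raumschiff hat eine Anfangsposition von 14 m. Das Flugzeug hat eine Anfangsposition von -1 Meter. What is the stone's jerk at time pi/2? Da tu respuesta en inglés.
To solve this, we need to take 2 derivatives of our velocity equation v(t) = 8·sin(t). The derivative of velocity gives acceleration: a(t) = 8·cos(t). Differentiating acceleration, we get jerk: j(t) = -8·sin(t). We have jerk j(t) = -8·sin(t). Substituting t = pi/2: j(pi/2) = -8.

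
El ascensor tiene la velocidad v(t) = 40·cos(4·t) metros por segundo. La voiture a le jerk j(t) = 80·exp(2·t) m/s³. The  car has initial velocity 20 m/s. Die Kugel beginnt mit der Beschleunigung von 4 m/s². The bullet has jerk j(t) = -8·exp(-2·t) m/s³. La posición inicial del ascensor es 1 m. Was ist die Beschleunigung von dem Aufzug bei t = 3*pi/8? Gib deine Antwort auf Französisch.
Pour résoudre ceci, nous devons prendre 1 dérivée de notre équation de la vitesse v(t) = 40·cos(4·t). En prenant d/dt de v(t), nous trouvons a(t) = -160·sin(4·t). Nous avons l'accélération a(t) = -160·sin(4·t). En substituant t = 3*pi/8: a(3*pi/8) = 160.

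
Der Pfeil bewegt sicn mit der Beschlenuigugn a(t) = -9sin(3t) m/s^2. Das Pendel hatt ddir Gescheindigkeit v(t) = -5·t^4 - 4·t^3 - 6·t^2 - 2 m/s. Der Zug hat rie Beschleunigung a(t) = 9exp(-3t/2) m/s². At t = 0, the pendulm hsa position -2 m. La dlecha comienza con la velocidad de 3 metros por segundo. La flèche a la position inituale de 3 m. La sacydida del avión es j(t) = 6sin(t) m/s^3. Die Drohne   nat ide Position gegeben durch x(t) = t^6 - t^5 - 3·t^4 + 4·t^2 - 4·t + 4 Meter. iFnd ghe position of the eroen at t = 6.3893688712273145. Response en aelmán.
Aus der Gleichung für die Position x(t) = t^6 - t^5 - 3·t^4 + 4·t^2 - 4·t + 4, setzen wir t = 6.3893688712273145 ein und erhalten x = 52530.8090649498.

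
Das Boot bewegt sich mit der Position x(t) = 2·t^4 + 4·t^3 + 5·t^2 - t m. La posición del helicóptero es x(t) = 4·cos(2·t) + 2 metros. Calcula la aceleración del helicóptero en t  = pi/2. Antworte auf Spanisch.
Para resolver esto, necesitamos tomar 2 derivadas de nuestra ecuación de la posición x(t) = 4·cos(2·t) + 2. Derivando la posición, obtenemos la velocidad: v(t) = -8·sin(2·t). Tomando d/dt de v(t), encontramos a(t) = -16·cos(2·t). De la ecuación de la aceleración a(t) = -16·cos(2·t), sustituimos t = pi/2 para obtener a = 16.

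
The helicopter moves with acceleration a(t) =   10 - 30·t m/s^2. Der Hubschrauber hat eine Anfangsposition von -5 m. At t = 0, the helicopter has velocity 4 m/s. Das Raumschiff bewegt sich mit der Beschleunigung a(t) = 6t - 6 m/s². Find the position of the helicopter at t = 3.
Starting from acceleration a(t) = 10 - 30·t, we take 2 antiderivatives. The antiderivative of acceleration is velocity. Using v(0) = 4, we get v(t) = -15·t^2 + 10·t + 4. Integrating velocity and using the initial condition x(0) = -5, we get x(t) = -5·t^3 + 5·t^2 + 4·t - 5. Using x(t) = -5·t^3 + 5·t^2 + 4·t - 5 and substituting t = 3, we find x = -83.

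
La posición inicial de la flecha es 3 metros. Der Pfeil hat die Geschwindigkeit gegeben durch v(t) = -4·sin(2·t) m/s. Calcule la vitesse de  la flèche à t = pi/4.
Nous avons la vitesse v(t) = -4·sin(2·t). En substituant t = pi/4: v(pi/4) = -4.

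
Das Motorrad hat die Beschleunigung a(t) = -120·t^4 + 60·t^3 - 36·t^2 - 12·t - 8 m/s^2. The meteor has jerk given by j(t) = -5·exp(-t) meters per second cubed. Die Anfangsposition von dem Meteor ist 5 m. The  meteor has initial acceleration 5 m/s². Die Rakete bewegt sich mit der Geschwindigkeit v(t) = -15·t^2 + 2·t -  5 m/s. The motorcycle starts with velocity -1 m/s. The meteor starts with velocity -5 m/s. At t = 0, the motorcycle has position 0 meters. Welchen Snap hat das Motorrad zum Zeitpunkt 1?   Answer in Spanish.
Debemos derivar nuestra ecuación de la aceleración a(t) = -120·t^4 + 60·t^3 - 36·t^2 - 12·t - 8 2 veces. Tomando d/dt de a(t), encontramos j(t) = -480·t^3 + 180·t^2 - 72·t - 12. Tomando d/dt de j(t), encontramos s(t) = -1440·t^2 + 360·t - 72. Usando s(t) = -1440·t^2 + 360·t - 72 y sustituyendo t = 1, encontramos s = -1152.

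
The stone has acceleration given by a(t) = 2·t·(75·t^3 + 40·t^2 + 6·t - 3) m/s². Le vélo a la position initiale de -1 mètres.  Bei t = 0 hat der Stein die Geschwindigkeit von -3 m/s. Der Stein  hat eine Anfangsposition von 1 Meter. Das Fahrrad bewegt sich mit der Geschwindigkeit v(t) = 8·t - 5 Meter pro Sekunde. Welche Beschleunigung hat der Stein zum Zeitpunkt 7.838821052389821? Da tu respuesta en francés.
De l'équation de l'accélération a(t) = 2·t·(75·t^3 + 40·t^2 + 6·t - 3), nous substituons t = 7.838821052389821 pour obtenir a = 605586.368193216.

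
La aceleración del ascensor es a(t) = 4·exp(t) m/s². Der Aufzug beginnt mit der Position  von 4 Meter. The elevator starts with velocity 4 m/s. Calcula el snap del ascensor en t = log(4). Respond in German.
Wir müssen unsere Gleichung für die Beschleunigung a(t) = 4·exp(t) 2-mal ableiten. Die Ableitung von der Beschleunigung ergibt den Ruck: j(t) = 4·exp(t). Durch Ableiten von dem Ruck erhalten wir den Snap: s(t) = 4·exp(t). Wir haben den Snap s(t) = 4·exp(t). Durch Einsetzen von t = log(4): s(log(4)) = 16.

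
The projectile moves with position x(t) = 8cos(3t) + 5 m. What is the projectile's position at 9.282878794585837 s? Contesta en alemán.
Wir haben die Position x(t) = 8·cos(3·t) + 5. Durch Einsetzen von t = 9.282878794585837: x(9.282878794585837) = -2.28600734574084.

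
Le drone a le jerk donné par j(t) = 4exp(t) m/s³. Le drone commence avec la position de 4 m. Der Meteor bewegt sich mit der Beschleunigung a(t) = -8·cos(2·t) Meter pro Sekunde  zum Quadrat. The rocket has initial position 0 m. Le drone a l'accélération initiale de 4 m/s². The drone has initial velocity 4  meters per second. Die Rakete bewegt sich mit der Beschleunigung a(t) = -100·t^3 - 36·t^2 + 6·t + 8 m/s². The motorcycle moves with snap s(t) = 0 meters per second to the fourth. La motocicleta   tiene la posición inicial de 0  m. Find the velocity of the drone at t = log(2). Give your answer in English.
Starting from jerk j(t) = 4·exp(t), we take 2 antiderivatives. The antiderivative of jerk is acceleration. Using a(0) = 4, we get a(t) = 4·exp(t). The antiderivative of acceleration, with v(0) = 4, gives velocity: v(t) = 4·exp(t). We have velocity v(t) = 4·exp(t). Substituting t = log(2): v(log(2)) = 8.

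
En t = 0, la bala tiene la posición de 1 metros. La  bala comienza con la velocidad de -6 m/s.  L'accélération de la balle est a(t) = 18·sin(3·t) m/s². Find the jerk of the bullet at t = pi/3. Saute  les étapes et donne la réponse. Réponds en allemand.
Die Antwort ist -54.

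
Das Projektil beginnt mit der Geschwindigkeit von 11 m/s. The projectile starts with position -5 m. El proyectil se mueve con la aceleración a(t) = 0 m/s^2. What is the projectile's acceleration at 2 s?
We have acceleration a(t) = 0. Substituting t = 2: a(2) = 0.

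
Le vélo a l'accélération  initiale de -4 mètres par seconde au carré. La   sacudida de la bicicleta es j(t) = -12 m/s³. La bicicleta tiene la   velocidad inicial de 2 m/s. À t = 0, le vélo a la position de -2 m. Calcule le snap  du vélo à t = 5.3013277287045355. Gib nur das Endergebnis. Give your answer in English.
s(5.3013277287045355) = 0.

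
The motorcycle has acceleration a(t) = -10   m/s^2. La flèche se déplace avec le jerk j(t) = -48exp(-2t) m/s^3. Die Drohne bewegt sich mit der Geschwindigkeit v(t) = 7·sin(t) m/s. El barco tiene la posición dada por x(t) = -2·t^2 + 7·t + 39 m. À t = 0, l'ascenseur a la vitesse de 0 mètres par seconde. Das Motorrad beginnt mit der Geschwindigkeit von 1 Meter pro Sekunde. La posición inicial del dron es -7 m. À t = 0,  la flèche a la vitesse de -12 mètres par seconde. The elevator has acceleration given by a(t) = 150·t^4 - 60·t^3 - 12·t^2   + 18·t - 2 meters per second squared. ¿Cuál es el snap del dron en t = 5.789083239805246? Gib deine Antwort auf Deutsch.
Um dies zu lösen, müssen wir 3 Ableitungen unserer Gleichung für die Geschwindigkeit v(t) = 7·sin(t) nehmen. Mit d/dt von v(t) finden wir a(t) = 7·cos(t). Mit d/dt von a(t) finden wir j(t) = -7·sin(t). Die Ableitung von dem Ruck ergibt den Snap: s(t) = -7·cos(t). Aus der Gleichung für den Snap s(t) = -7·cos(t), setzen wir t = 5.789083239805246 ein und erhalten s = -6.16276431011430.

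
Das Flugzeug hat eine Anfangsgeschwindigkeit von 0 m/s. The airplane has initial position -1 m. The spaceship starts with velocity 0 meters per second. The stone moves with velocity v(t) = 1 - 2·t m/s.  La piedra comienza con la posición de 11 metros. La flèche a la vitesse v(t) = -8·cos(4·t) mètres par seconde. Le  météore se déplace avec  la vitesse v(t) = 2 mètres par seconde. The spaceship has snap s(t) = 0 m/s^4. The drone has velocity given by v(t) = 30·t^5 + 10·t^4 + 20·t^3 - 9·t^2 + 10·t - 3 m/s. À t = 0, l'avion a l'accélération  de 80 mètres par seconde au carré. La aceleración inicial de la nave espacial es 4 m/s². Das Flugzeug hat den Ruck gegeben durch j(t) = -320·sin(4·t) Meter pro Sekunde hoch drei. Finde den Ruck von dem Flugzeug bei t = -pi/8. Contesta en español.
De la ecuación de la sacudida j(t) = -320·sin(4·t), sustituimos t = -pi/8 para obtener j = 320.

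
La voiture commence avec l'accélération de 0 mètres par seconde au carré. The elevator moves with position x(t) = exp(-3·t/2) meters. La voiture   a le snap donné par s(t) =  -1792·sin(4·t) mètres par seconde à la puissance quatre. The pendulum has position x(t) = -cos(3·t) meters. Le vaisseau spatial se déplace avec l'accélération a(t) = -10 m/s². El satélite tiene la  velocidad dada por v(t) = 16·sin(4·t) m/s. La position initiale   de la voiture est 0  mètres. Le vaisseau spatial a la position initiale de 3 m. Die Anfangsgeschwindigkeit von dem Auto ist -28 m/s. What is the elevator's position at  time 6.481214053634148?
We have position x(t) = exp(-3·t/2). Substituting t = 6.481214053634148: x(6.481214053634148) = 0.0000599607077887256.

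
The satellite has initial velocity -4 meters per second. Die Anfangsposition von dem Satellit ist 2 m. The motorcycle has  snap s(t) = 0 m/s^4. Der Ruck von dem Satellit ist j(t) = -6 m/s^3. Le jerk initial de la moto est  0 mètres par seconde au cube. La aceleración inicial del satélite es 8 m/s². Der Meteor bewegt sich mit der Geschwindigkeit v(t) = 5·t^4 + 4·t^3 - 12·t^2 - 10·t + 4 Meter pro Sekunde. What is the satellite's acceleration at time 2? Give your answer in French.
En partant du jerk j(t) = -6, nous prenons 1 primitive. L'intégrale du jerk, avec a(0) = 8, donne l'accélération: a(t) = 8 - 6·t. Nous avons l'accélération a(t) = 8 - 6·t. En substituant t = 2: a(2) = -4.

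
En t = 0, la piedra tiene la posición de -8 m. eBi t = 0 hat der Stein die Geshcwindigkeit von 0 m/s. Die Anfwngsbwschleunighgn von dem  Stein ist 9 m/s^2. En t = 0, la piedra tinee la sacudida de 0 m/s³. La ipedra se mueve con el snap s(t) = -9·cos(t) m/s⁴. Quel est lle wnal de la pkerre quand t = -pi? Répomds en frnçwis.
Nous avons le snap s(t) = -9·cos(t). En substituant t = -pi: s(-pi) = 9.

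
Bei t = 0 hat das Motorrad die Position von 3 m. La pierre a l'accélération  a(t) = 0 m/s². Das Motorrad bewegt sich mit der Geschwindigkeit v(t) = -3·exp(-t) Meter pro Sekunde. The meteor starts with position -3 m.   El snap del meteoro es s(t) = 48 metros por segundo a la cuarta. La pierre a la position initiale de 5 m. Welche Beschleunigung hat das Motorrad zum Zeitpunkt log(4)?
Um dies zu lösen, müssen wir 1 Ableitung unserer Gleichung für die Geschwindigkeit v(t) = -3·exp(-t) nehmen. Durch Ableiten von der Geschwindigkeit erhalten wir die Beschleunigung: a(t) = 3·exp(-t). Wir haben die Beschleunigung a(t) = 3·exp(-t). Durch Einsetzen von t = log(4): a(log(4)) = 3/4.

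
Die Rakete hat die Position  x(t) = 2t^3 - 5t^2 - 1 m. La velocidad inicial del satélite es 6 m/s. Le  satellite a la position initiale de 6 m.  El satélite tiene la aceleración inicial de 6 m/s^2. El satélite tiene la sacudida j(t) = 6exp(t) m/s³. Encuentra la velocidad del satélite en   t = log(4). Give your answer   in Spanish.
Partiendo de la sacudida j(t) = 6·exp(t), tomamos 2 antiderivadas. Tomando ∫j(t)dt y aplicando a(0) = 6, encontramos a(t) = 6·exp(t). La antiderivada de la aceleración es la velocidad. Usando v(0) = 6, obtenemos v(t) = 6·exp(t). Tenemos la velocidad v(t) = 6·exp(t). Sustituyendo t = log(4): v(log(4)) = 24.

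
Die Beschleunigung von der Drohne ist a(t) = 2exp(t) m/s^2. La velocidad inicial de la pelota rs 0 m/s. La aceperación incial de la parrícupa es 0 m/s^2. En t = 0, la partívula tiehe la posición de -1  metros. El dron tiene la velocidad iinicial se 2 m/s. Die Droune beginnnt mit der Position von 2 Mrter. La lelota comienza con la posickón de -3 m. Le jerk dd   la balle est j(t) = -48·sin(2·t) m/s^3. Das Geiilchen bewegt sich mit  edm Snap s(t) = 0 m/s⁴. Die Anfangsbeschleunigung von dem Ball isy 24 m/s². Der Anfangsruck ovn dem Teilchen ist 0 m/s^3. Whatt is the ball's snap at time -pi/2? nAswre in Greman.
Ausgehend von dem Ruck j(t) = -48·sin(2·t), nehmen wir 1 Ableitung. Durch Ableiten von dem Ruck erhalten wir den Snap: s(t) = -96·cos(2·t). Wir haben den Snap s(t) = -96·cos(2·t). Durch Einsetzen von t = -pi/2: s(-pi/2) = 96.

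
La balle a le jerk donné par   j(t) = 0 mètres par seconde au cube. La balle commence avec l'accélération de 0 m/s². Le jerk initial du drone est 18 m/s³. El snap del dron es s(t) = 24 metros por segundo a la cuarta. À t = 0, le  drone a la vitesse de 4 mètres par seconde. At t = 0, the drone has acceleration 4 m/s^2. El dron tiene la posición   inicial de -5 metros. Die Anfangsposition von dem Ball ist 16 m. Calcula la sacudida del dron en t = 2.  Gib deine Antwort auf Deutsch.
Wir müssen unsere Gleichung für den Snap s(t) = 24 1-mal integrieren. Das Integral von dem Snap, mit j(0) = 18, ergibt den Ruck: j(t) = 24·t + 18. Wir haben den Ruck j(t) = 24·t + 18. Durch Einsetzen von t = 2: j(2) = 66.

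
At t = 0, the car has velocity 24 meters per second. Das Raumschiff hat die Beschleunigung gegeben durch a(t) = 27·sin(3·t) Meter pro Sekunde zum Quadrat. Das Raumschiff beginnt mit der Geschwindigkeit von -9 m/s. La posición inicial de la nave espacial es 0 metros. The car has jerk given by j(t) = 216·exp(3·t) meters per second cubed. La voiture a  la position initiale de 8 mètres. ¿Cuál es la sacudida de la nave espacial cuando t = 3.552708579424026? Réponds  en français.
En partant de l'accélération a(t) = 27·sin(3·t), nous prenons 1 dérivée. En prenant d/dt de a(t), nous trouvons j(t) = 81·cos(3·t). En utilisant j(t) = 81·cos(3·t) et en substituant t = 3.552708579424026, nous trouvons j = -26.8175299938996.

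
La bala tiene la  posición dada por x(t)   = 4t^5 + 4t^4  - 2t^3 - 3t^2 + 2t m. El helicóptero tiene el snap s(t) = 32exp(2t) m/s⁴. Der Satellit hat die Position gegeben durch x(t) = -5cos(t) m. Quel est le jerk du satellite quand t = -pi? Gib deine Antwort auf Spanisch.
Debemos derivar nuestra ecuación de la posición x(t) = -5·cos(t) 3 veces. Tomando d/dt de x(t), encontramos v(t) = 5·sin(t). Derivando la velocidad, obtenemos la aceleración: a(t) = 5·cos(t). La derivada de la aceleración da la sacudida: j(t) = -5·sin(t). Usando j(t) = -5·sin(t) y sustituyendo t = -pi, encontramos j = 0.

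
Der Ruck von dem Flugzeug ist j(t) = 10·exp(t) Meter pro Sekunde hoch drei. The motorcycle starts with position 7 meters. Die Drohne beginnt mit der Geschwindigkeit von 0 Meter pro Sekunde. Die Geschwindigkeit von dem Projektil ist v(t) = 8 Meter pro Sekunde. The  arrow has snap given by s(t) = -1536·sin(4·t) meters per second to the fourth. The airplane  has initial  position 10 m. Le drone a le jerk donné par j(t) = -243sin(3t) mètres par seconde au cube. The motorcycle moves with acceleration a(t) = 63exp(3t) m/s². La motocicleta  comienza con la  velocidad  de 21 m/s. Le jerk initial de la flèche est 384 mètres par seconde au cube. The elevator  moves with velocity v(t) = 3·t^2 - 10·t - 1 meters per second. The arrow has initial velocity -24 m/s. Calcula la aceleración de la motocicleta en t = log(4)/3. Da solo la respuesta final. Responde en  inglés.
At t = log(4)/3, a = 252.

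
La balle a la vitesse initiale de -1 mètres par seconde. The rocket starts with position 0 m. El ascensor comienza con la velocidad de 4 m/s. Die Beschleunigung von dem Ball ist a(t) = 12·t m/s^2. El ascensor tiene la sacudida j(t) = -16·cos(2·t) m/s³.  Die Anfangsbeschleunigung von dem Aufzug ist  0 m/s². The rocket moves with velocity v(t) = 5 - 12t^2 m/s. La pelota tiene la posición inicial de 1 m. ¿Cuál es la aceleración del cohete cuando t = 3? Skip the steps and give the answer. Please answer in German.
Die Beschleunigung bei t = 3 ist a = -72.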